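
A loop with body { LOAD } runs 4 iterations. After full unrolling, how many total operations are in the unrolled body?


Loop body operations: LOAD (1 op per iteration)
Unrolling 4 iterations:
  Iteration 1: LOAD (1 ops)
  Iteration 2: LOAD (1 ops)
  Iteration 3: LOAD (1 ops)
  Iteration 4: LOAD (1 ops)
Total: 4 iterations * 1 ops/iter = 4 operations

4


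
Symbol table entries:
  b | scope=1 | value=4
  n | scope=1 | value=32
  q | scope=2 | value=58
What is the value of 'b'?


Searching symbol table for 'b':
  b | scope=1 | value=4 <- MATCH
  n | scope=1 | value=32
  q | scope=2 | value=58
Found 'b' at scope 1 with value 4

4


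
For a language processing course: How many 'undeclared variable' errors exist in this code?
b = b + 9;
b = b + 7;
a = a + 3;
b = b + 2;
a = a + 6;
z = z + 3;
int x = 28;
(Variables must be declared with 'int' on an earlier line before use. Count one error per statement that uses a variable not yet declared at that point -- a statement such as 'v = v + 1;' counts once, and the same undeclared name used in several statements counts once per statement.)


Scanning code line by line:
  Line 1: use 'b' -> ERROR (undeclared)
  Line 2: use 'b' -> ERROR (undeclared)
  Line 3: use 'a' -> ERROR (undeclared)
  Line 4: use 'b' -> ERROR (undeclared)
  Line 5: use 'a' -> ERROR (undeclared)
  Line 6: use 'z' -> ERROR (undeclared)
  Line 7: declare 'x' -> declared = ['x']
Total undeclared variable errors: 6

6


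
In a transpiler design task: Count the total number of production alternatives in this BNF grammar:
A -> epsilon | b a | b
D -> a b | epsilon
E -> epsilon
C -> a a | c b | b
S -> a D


Counting alternatives per rule:
  A: 3 alternative(s)
  D: 2 alternative(s)
  E: 1 alternative(s)
  C: 3 alternative(s)
  S: 1 alternative(s)
Sum: 3 + 2 + 1 + 3 + 1 = 10

10


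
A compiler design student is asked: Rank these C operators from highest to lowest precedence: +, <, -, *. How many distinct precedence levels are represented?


Looking up precedence for each operator:
  + -> precedence 5
  < -> precedence 4
  - -> precedence 5
  * -> precedence 6
Sorted highest to lowest: *, +, -, <
Distinct precedence values: [6, 5, 4]
Number of distinct levels: 3

3


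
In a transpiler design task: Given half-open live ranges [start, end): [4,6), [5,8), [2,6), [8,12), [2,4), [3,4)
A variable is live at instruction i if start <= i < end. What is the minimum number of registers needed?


Live ranges:
  Var0: [4, 6)
  Var1: [5, 8)
  Var2: [2, 6)
  Var3: [8, 12)
  Var4: [2, 4)
  Var5: [3, 4)
Sweep-line events (position, delta, active):
  pos=2 start -> active=1
  pos=2 start -> active=2
  pos=3 start -> active=3
  pos=4 end -> active=2
  pos=4 end -> active=1
  pos=4 start -> active=2
  pos=5 start -> active=3
  pos=6 end -> active=2
  pos=6 end -> active=1
  pos=8 end -> active=0
  pos=8 start -> active=1
  pos=12 end -> active=0
Maximum simultaneous active: 3
Minimum registers needed: 3

3


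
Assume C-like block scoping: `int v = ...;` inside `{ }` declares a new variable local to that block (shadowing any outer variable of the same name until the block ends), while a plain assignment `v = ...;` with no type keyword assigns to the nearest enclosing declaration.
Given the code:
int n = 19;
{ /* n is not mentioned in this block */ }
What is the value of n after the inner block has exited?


Analyzing scoping rules:
Outer scope: declares n = 19
Inner block: n is neither redeclared nor assigned -> unchanged
After the block -> 19
Result: 19

19


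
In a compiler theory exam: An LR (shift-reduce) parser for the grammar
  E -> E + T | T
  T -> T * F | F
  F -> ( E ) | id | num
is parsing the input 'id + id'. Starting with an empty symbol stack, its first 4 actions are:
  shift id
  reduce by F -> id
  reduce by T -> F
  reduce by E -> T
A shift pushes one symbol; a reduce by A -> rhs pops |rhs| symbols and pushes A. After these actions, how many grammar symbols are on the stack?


Tracking the symbol stack through each action:
  Action 1: shift 'id' : push -> stack = [id] (size 1)
  Action 2: reduce by F -> id : pop 1, push F -> stack = [F] (size 1)
  Action 3: reduce by T -> F : pop 1, push T -> stack = [T] (size 1)
  Action 4: reduce by E -> T : pop 1, push E -> stack = [E] (size 1)
Final stack size: 1

1


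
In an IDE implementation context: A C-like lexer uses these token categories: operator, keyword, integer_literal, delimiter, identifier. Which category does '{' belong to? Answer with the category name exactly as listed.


Token: '{'
Checking categories:
  identifier: no
  integer_literal: no
  operator: no
  keyword: no
  delimiter: YES
Category: delimiter

delimiter


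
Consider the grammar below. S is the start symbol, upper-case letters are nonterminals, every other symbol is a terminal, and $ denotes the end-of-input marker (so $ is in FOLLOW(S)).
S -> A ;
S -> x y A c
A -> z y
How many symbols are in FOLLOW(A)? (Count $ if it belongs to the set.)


S is the start symbol and does not occur in any rule body, so FOLLOW(S) = {$}.
Examining every occurrence of A in a rule body:
  S -> A ; : A is followed by terminal ';' -> add ';'
  S -> x y A c : A is followed by terminal 'c' -> add 'c'
  A -> z y : A does not occur in the body -> contributes nothing
FOLLOW(A) = {;, c}
Count: 2

2


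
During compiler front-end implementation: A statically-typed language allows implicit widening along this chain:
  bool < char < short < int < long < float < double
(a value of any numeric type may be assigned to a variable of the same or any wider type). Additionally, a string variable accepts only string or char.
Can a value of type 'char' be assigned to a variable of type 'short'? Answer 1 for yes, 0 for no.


Target variable type: short
Source value type: char
Numeric ranks: char=1, short=2
Widening allowed iff rank(source) <= rank(target): 1 <= 2? Yes
Result: 1

1


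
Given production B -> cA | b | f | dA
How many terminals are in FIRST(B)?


Production: B -> cA | b | f | dA
Examining each alternative for leading terminals:
  B -> cA : first terminal = 'c'
  B -> b : first terminal = 'b'
  B -> f : first terminal = 'f'
  B -> dA : first terminal = 'd'
FIRST(B) = {b, c, d, f}
Count: 4

4


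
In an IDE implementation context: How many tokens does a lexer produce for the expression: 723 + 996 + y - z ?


Scanning '723 + 996 + y - z'
Token 1: '723' -> integer_literal
Token 2: '+' -> operator
Token 3: '996' -> integer_literal
Token 4: '+' -> operator
Token 5: 'y' -> identifier
Token 6: '-' -> operator
Token 7: 'z' -> identifier
Total tokens: 7

7


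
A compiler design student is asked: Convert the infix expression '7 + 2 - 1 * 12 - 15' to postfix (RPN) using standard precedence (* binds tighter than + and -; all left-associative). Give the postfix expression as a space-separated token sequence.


Applying the shunting-yard algorithm:
  Operand 7 -> output
  Push '+' onto operator stack -> op-stack: [+]
  Operand 2 -> output
  See '-' (prec 1); top '+' (prec 1) >= it -> pop '+' to output
  Push '-' onto operator stack -> op-stack: [-]
  Operand 1 -> output
  Push '*' onto operator stack -> op-stack: [-, *]
  Operand 12 -> output
  See '-' (prec 1); top '*' (prec 2) >= it -> pop '*' to output
  See '-' (prec 1); top '-' (prec 1) >= it -> pop '-' to output
  Push '-' onto operator stack -> op-stack: [-]
  Operand 15 -> output
  End of input: pop '-' to output
Postfix result: 7 2 + 1 12 * - 15 -

7 2 + 1 12 * - 15 -


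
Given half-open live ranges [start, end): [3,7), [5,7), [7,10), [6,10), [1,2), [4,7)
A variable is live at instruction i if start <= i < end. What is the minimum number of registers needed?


Live ranges:
  Var0: [3, 7)
  Var1: [5, 7)
  Var2: [7, 10)
  Var3: [6, 10)
  Var4: [1, 2)
  Var5: [4, 7)
Sweep-line events (position, delta, active):
  pos=1 start -> active=1
  pos=2 end -> active=0
  pos=3 start -> active=1
  pos=4 start -> active=2
  pos=5 start -> active=3
  pos=6 start -> active=4
  pos=7 end -> active=3
  pos=7 end -> active=2
  pos=7 end -> active=1
  pos=7 start -> active=2
  pos=10 end -> active=1
  pos=10 end -> active=0
Maximum simultaneous active: 4
Minimum registers needed: 4

4


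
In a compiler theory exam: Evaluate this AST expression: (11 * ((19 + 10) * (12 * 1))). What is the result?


Expression: (11 * ((19 + 10) * (12 * 1)))
Evaluating step by step:
  19 + 10 = 29
  12 * 1 = 12
  29 * 12 = 348
  11 * 348 = 3828
Result: 3828

3828


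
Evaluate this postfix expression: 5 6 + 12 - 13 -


Processing tokens left to right:
Push 5, Push 6
Pop 5 and 6, compute 5 + 6 = 11, push 11
Push 12
Pop 11 and 12, compute 11 - 12 = -1, push -1
Push 13
Pop -1 and 13, compute -1 - 13 = -14, push -14
Stack result: -14

-14


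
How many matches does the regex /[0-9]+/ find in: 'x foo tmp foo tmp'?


Pattern: /[0-9]+/ (int literals)
Input: 'x foo tmp foo tmp'
Scanning for matches:
Total matches: 0

0


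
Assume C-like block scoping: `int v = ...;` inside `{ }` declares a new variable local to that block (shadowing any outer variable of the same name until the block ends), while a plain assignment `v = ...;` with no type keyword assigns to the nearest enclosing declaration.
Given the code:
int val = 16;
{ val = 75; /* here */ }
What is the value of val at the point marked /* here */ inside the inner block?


Analyzing scoping rules:
Outer scope: declares val = 16
Inner block: 'val = 75;' has no type keyword, so it is an assignment to the outer val (no shadowing)
Inside the block, after the assignment -> 75
Result: 75

75


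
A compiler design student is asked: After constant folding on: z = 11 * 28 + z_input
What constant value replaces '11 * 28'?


Identifying constant sub-expression:
  Original: z = 11 * 28 + z_input
  11 and 28 are both compile-time constants
  Evaluating: 11 * 28 = 308
  After folding: z = 308 + z_input

308


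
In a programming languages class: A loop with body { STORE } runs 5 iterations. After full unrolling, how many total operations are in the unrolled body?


Loop body operations: STORE (1 op per iteration)
Unrolling 5 iterations:
  Iteration 1: STORE (1 ops)
  Iteration 2: STORE (1 ops)
  Iteration 3: STORE (1 ops)
  Iteration 4: STORE (1 ops)
  Iteration 5: STORE (1 ops)
Total: 5 iterations * 1 ops/iter = 5 operations

5


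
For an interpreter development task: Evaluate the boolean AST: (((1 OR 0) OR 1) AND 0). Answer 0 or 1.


Step 1: Evaluate inner node
  1 OR 0 = 1
Step 2: Evaluate next node
  1 OR 1 = 1
Step 3: Evaluate root node
  1 AND 0 = 0

0


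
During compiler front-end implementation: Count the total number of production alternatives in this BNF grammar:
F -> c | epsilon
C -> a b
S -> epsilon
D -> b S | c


Counting alternatives per rule:
  F: 2 alternative(s)
  C: 1 alternative(s)
  S: 1 alternative(s)
  D: 2 alternative(s)
Sum: 2 + 1 + 1 + 2 = 6

6


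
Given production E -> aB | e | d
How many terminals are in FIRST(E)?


Production: E -> aB | e | d
Examining each alternative for leading terminals:
  E -> aB : first terminal = 'a'
  E -> e : first terminal = 'e'
  E -> d : first terminal = 'd'
FIRST(E) = {a, d, e}
Count: 3

3


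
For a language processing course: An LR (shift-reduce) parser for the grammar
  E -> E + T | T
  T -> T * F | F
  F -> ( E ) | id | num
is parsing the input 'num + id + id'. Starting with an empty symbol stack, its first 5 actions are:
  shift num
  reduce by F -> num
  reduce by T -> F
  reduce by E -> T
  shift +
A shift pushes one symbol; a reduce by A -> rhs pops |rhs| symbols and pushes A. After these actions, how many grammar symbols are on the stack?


Tracking the symbol stack through each action:
  Action 1: shift 'num' : push -> stack = [num] (size 1)
  Action 2: reduce by F -> num : pop 1, push F -> stack = [F] (size 1)
  Action 3: reduce by T -> F : pop 1, push T -> stack = [T] (size 1)
  Action 4: reduce by E -> T : pop 1, push E -> stack = [E] (size 1)
  Action 5: shift '+' : push -> stack = [E, +] (size 2)
Final stack size: 2

2


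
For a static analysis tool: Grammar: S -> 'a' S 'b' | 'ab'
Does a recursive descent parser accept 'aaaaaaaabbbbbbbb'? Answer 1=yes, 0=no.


Grammar accepts strings of the form a^n b^n (n >= 1)
Word: 'aaaaaaaabbbbbbbb'
Counting: 8 a's and 8 b's
Check: 8 == 8? Yes
Derivation (S -> aSb applied 7 time(s), then S -> ab): S => aSb => aaSbb => aaaSbbb => aaaaSbbbb => aaaaaSbbbbb => aaaaaaSbbbbbb => aaaaaaaSbbbbbbb => aaaaaaaabbbbbbbb
Accepted

1


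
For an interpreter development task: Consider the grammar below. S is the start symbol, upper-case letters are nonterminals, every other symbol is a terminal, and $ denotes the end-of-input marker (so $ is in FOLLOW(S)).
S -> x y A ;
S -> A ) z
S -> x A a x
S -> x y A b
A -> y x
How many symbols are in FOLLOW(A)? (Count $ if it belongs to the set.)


S is the start symbol and does not occur in any rule body, so FOLLOW(S) = {$}.
Examining every occurrence of A in a rule body:
  S -> x y A ; : A is followed by terminal ';' -> add ';'
  S -> A ) z : A is followed by terminal ')' -> add ')'
  S -> x A a x : A is followed by terminal 'a' -> add 'a'
  S -> x y A b : A is followed by terminal 'b' -> add 'b'
  A -> y x : A does not occur in the body -> contributes nothing
FOLLOW(A) = {), ;, a, b}
Count: 4

4


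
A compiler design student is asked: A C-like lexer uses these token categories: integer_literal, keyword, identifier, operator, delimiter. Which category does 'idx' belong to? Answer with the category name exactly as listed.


Token: 'idx'
Checking categories:
  identifier: YES
  integer_literal: no
  operator: no
  keyword: no
  delimiter: no
Category: identifier

identifier


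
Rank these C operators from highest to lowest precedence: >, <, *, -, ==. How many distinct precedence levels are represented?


Looking up precedence for each operator:
  > -> precedence 4
  < -> precedence 4
  * -> precedence 6
  - -> precedence 5
  == -> precedence 3
Sorted highest to lowest: *, -, >, <, ==
Distinct precedence values: [6, 5, 4, 3]
Number of distinct levels: 4

4


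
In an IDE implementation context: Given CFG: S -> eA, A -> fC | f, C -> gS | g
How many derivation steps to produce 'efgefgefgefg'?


Grammar: S -> eA, A -> fC | f, C -> gS | g
Deriving 'efgefgefgefg':
Step 1: S -> eA => eA
Step 2: A -> fC => efC
Step 3: C -> gS => efgS
Step 4: S -> eA => efgeA
Step 5: A -> fC => efgefC
Step 6: C -> gS => efgefgS
Step 7: S -> eA => efgefgeA
Step 8: A -> fC => efgefgefC
Step 9: C -> gS => efgefgefgS
Step 10: S -> eA => efgefgefgeA
Step 11: A -> fC => efgefgefgefC
Step 12: C -> g => efgefgefgefg
Total derivation steps: 12

12


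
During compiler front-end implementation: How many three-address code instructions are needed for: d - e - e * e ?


Expression: d - e - e * e
Generating three-address code (respecting * over +/- precedence):
  Instruction 1: t1 = e * e
  Instruction 2: t2 = d - e
  Instruction 3: t3 = t2 - t1
Total instructions: 3

3


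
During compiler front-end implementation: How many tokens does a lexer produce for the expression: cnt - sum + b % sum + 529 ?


Scanning 'cnt - sum + b % sum + 529'
Token 1: 'cnt' -> identifier
Token 2: '-' -> operator
Token 3: 'sum' -> identifier
Token 4: '+' -> operator
Token 5: 'b' -> identifier
Token 6: '%' -> operator
Token 7: 'sum' -> identifier
Token 8: '+' -> operator
Token 9: '529' -> integer_literal
Total tokens: 9

9


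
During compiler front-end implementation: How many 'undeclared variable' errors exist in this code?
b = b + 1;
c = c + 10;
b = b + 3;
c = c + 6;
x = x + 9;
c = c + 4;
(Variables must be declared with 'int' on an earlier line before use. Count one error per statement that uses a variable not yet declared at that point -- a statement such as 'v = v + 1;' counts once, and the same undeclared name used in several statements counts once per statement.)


Scanning code line by line:
  Line 1: use 'b' -> ERROR (undeclared)
  Line 2: use 'c' -> ERROR (undeclared)
  Line 3: use 'b' -> ERROR (undeclared)
  Line 4: use 'c' -> ERROR (undeclared)
  Line 5: use 'x' -> ERROR (undeclared)
  Line 6: use 'c' -> ERROR (undeclared)
Total undeclared variable errors: 6

6


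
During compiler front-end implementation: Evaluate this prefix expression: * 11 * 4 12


Parsing prefix expression: * 11 * 4 12
Step 1: Innermost operation '* 4 12'
  4 * 12 = 48
Step 2: Outer operation '* 11 [48]'
  11 * 48 = 528

528


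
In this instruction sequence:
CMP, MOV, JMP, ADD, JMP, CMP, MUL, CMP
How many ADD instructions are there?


Scanning instruction sequence for ADD:
  Position 1: CMP
  Position 2: MOV
  Position 3: JMP
  Position 4: ADD <- MATCH
  Position 5: JMP
  Position 6: CMP
  Position 7: MUL
  Position 8: CMP
Matches at positions: [4]
Total ADD count: 1

1


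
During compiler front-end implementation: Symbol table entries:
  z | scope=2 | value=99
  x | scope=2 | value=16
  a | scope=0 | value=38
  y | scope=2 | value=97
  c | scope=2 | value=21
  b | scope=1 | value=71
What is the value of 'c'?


Searching symbol table for 'c':
  z | scope=2 | value=99
  x | scope=2 | value=16
  a | scope=0 | value=38
  y | scope=2 | value=97
  c | scope=2 | value=21 <- MATCH
  b | scope=1 | value=71
Found 'c' at scope 2 with value 21

21


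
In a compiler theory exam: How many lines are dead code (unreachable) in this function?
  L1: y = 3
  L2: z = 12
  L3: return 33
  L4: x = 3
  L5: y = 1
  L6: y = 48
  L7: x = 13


Analyzing control flow:
  L1: reachable (before return)
  L2: reachable (before return)
  L3: reachable (return statement)
  L4: DEAD (after return at L3)
  L5: DEAD (after return at L3)
  L6: DEAD (after return at L3)
  L7: DEAD (after return at L3)
Return at L3, total lines = 7
Dead lines: L4 through L7
Count: 4

4


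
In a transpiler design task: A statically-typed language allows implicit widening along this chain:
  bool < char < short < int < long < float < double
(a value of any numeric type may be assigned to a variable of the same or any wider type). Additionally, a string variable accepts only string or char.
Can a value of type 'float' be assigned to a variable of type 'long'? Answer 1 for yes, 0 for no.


Target variable type: long
Source value type: float
Numeric ranks: float=5, long=4
Widening allowed iff rank(source) <= rank(target): 5 <= 4? No
Result: 0

0


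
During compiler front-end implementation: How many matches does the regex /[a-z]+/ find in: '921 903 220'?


Pattern: /[a-z]+/ (identifiers)
Input: '921 903 220'
Scanning for matches:
Total matches: 0

0


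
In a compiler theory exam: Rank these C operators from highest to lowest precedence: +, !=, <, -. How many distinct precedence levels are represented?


Looking up precedence for each operator:
  + -> precedence 5
  != -> precedence 3
  < -> precedence 4
  - -> precedence 5
Sorted highest to lowest: +, -, <, !=
Distinct precedence values: [5, 4, 3]
Number of distinct levels: 3

3


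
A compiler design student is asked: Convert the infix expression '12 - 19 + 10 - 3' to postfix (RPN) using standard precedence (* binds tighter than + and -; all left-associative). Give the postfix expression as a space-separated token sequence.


Applying the shunting-yard algorithm:
  Operand 12 -> output
  Push '-' onto operator stack -> op-stack: [-]
  Operand 19 -> output
  See '+' (prec 1); top '-' (prec 1) >= it -> pop '-' to output
  Push '+' onto operator stack -> op-stack: [+]
  Operand 10 -> output
  See '-' (prec 1); top '+' (prec 1) >= it -> pop '+' to output
  Push '-' onto operator stack -> op-stack: [-]
  Operand 3 -> output
  End of input: pop '-' to output
Postfix result: 12 19 - 10 + 3 -

12 19 - 10 + 3 -


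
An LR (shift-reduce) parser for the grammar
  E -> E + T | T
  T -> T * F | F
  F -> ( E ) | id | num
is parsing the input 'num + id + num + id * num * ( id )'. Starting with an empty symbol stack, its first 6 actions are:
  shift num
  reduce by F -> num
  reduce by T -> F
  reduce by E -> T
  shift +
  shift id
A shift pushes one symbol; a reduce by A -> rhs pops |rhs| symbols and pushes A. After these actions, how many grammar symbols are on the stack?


Tracking the symbol stack through each action:
  Action 1: shift 'num' : push -> stack = [num] (size 1)
  Action 2: reduce by F -> num : pop 1, push F -> stack = [F] (size 1)
  Action 3: reduce by T -> F : pop 1, push T -> stack = [T] (size 1)
  Action 4: reduce by E -> T : pop 1, push E -> stack = [E] (size 1)
  Action 5: shift '+' : push -> stack = [E, +] (size 2)
  Action 6: shift 'id' : push -> stack = [E, +, id] (size 3)
Final stack size: 3

3


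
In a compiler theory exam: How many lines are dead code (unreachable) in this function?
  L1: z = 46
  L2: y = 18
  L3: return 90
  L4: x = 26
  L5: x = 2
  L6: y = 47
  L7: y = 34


Analyzing control flow:
  L1: reachable (before return)
  L2: reachable (before return)
  L3: reachable (return statement)
  L4: DEAD (after return at L3)
  L5: DEAD (after return at L3)
  L6: DEAD (after return at L3)
  L7: DEAD (after return at L3)
Return at L3, total lines = 7
Dead lines: L4 through L7
Count: 4

4


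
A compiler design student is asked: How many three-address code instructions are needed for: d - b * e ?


Expression: d - b * e
Generating three-address code (respecting * over +/- precedence):
  Instruction 1: t1 = b * e
  Instruction 2: t2 = d - t1
Total instructions: 2

2


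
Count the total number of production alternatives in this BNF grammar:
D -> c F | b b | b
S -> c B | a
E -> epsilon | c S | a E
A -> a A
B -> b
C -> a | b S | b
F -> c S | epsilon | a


Counting alternatives per rule:
  D: 3 alternative(s)
  S: 2 alternative(s)
  E: 3 alternative(s)
  A: 1 alternative(s)
  B: 1 alternative(s)
  C: 3 alternative(s)
  F: 3 alternative(s)
Sum: 3 + 2 + 3 + 1 + 1 + 3 + 3 = 16

16


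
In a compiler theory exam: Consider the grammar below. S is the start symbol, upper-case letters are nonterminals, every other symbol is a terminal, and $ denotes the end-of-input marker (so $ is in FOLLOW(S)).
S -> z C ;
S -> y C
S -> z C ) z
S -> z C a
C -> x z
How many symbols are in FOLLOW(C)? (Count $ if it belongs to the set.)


S is the start symbol and does not occur in any rule body, so FOLLOW(S) = {$}.
Examining every occurrence of C in a rule body:
  S -> z C ; : C is followed by terminal ';' -> add ';'
  S -> y C : C is at the right end -> add FOLLOW(S) = {$}
  S -> z C ) z : C is followed by terminal ')' -> add ')'
  S -> z C a : C is followed by terminal 'a' -> add 'a'
  C -> x z : C does not occur in the body -> contributes nothing
FOLLOW(C) = {), ;, a, $}
Count: 4

4


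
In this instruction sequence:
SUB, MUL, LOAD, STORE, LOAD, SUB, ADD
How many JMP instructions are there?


Scanning instruction sequence for JMP:
  Position 1: SUB
  Position 2: MUL
  Position 3: LOAD
  Position 4: STORE
  Position 5: LOAD
  Position 6: SUB
  Position 7: ADD
Matches at positions: []
Total JMP count: 0

0


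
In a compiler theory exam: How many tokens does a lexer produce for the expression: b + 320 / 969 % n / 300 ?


Scanning 'b + 320 / 969 % n / 300'
Token 1: 'b' -> identifier
Token 2: '+' -> operator
Token 3: '320' -> integer_literal
Token 4: '/' -> operator
Token 5: '969' -> integer_literal
Token 6: '%' -> operator
Token 7: 'n' -> identifier
Token 8: '/' -> operator
Token 9: '300' -> integer_literal
Total tokens: 9

9


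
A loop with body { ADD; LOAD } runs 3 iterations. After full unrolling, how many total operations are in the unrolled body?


Loop body operations: ADD, LOAD (2 ops per iteration)
Unrolling 3 iterations:
  Iteration 1: ADD, LOAD (2 ops)
  Iteration 2: ADD, LOAD (2 ops)
  Iteration 3: ADD, LOAD (2 ops)
Total: 3 iterations * 2 ops/iter = 6 operations

6


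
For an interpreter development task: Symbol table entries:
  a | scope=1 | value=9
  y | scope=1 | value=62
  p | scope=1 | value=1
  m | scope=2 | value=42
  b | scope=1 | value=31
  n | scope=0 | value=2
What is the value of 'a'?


Searching symbol table for 'a':
  a | scope=1 | value=9 <- MATCH
  y | scope=1 | value=62
  p | scope=1 | value=1
  m | scope=2 | value=42
  b | scope=1 | value=31
  n | scope=0 | value=2
Found 'a' at scope 1 with value 9

9


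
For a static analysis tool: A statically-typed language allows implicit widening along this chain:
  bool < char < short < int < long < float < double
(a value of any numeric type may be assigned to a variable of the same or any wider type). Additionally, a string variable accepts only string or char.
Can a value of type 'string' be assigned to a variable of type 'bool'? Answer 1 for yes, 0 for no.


Target variable type: bool
Source value type: string
Rule: string cannot widen to any numeric type
Result: 0

0


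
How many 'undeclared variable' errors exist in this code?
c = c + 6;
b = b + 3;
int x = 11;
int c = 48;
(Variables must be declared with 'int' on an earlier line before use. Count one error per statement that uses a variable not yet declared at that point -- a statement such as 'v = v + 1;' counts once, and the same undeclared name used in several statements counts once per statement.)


Scanning code line by line:
  Line 1: use 'c' -> ERROR (undeclared)
  Line 2: use 'b' -> ERROR (undeclared)
  Line 3: declare 'x' -> declared = ['x']
  Line 4: declare 'c' -> declared = ['c', 'x']
Total undeclared variable errors: 2

2


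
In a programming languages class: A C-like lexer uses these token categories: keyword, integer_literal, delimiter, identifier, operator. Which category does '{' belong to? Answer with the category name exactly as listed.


Token: '{'
Checking categories:
  identifier: no
  integer_literal: no
  operator: no
  keyword: no
  delimiter: YES
Category: delimiter

delimiter


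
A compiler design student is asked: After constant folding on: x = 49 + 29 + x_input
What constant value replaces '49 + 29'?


Identifying constant sub-expression:
  Original: x = 49 + 29 + x_input
  49 and 29 are both compile-time constants
  Evaluating: 49 + 29 = 78
  After folding: x = 78 + x_input

78


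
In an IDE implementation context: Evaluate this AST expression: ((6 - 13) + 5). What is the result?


Expression: ((6 - 13) + 5)
Evaluating step by step:
  6 - 13 = -7
  -7 + 5 = -2
Result: -2

-2


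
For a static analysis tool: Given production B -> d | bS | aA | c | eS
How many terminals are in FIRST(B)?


Production: B -> d | bS | aA | c | eS
Examining each alternative for leading terminals:
  B -> d : first terminal = 'd'
  B -> bS : first terminal = 'b'
  B -> aA : first terminal = 'a'
  B -> c : first terminal = 'c'
  B -> eS : first terminal = 'e'
FIRST(B) = {a, b, c, d, e}
Count: 5

5


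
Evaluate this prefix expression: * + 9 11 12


Parsing prefix expression: * + 9 11 12
Step 1: Innermost operation '+ 9 11'
  9 + 11 = 20
Step 2: Outer operation '* [20] 12'
  20 * 12 = 240

240


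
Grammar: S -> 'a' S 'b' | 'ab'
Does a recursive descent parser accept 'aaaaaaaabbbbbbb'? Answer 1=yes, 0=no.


Grammar accepts strings of the form a^n b^n (n >= 1)
Word: 'aaaaaaaabbbbbbb'
Counting: 8 a's and 7 b's
Check: 8 == 7? No
Mismatch: a-count != b-count
Rejected

0


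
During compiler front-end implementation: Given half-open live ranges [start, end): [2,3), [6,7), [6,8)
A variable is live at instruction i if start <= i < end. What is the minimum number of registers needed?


Live ranges:
  Var0: [2, 3)
  Var1: [6, 7)
  Var2: [6, 8)
Sweep-line events (position, delta, active):
  pos=2 start -> active=1
  pos=3 end -> active=0
  pos=6 start -> active=1
  pos=6 start -> active=2
  pos=7 end -> active=1
  pos=8 end -> active=0
Maximum simultaneous active: 2
Minimum registers needed: 2

2


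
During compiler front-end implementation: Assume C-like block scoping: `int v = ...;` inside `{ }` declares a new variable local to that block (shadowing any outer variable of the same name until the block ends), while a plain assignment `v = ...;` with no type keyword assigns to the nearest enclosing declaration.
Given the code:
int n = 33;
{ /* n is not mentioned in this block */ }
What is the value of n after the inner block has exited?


Analyzing scoping rules:
Outer scope: declares n = 33
Inner block: n is neither redeclared nor assigned -> unchanged
After the block -> 33
Result: 33

33


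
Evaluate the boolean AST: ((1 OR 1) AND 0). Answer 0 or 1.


Step 1: Evaluate inner node
  1 OR 1 = 1
Step 2: Evaluate root node
  1 AND 0 = 0

0


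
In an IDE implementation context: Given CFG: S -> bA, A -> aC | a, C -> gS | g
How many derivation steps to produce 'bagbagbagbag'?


Grammar: S -> bA, A -> aC | a, C -> gS | g
Deriving 'bagbagbagbag':
Step 1: S -> bA => bA
Step 2: A -> aC => baC
Step 3: C -> gS => bagS
Step 4: S -> bA => bagbA
Step 5: A -> aC => bagbaC
Step 6: C -> gS => bagbagS
Step 7: S -> bA => bagbagbA
Step 8: A -> aC => bagbagbaC
Step 9: C -> gS => bagbagbagS
Step 10: S -> bA => bagbagbagbA
Step 11: A -> aC => bagbagbagbaC
Step 12: C -> g => bagbagbagbag
Total derivation steps: 12

12


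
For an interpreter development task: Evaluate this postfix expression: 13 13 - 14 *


Processing tokens left to right:
Push 13, Push 13
Pop 13 and 13, compute 13 - 13 = 0, push 0
Push 14
Pop 0 and 14, compute 0 * 14 = 0, push 0
Stack result: 0

0


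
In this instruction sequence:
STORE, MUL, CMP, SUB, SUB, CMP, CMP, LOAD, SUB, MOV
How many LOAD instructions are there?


Scanning instruction sequence for LOAD:
  Position 1: STORE
  Position 2: MUL
  Position 3: CMP
  Position 4: SUB
  Position 5: SUB
  Position 6: CMP
  Position 7: CMP
  Position 8: LOAD <- MATCH
  Position 9: SUB
  Position 10: MOV
Matches at positions: [8]
Total LOAD count: 1

1


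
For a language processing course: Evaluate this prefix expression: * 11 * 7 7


Parsing prefix expression: * 11 * 7 7
Step 1: Innermost operation '* 7 7'
  7 * 7 = 49
Step 2: Outer operation '* 11 [49]'
  11 * 49 = 539

539


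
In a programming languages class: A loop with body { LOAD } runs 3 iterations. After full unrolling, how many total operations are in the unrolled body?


Loop body operations: LOAD (1 op per iteration)
Unrolling 3 iterations:
  Iteration 1: LOAD (1 ops)
  Iteration 2: LOAD (1 ops)
  Iteration 3: LOAD (1 ops)
Total: 3 iterations * 1 ops/iter = 3 operations

3


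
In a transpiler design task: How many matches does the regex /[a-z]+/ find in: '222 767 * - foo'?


Pattern: /[a-z]+/ (identifiers)
Input: '222 767 * - foo'
Scanning for matches:
  Match 1: 'foo'
Total matches: 1

1


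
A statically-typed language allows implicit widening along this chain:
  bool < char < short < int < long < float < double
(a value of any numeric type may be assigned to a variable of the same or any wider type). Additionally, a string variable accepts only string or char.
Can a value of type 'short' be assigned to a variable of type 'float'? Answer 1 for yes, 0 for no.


Target variable type: float
Source value type: short
Numeric ranks: short=2, float=5
Widening allowed iff rank(source) <= rank(target): 2 <= 5? Yes
Result: 1

1


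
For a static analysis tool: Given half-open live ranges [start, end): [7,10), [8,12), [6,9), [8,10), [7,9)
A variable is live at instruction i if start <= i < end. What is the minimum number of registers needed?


Live ranges:
  Var0: [7, 10)
  Var1: [8, 12)
  Var2: [6, 9)
  Var3: [8, 10)
  Var4: [7, 9)
Sweep-line events (position, delta, active):
  pos=6 start -> active=1
  pos=7 start -> active=2
  pos=7 start -> active=3
  pos=8 start -> active=4
  pos=8 start -> active=5
  pos=9 end -> active=4
  pos=9 end -> active=3
  pos=10 end -> active=2
  pos=10 end -> active=1
  pos=12 end -> active=0
Maximum simultaneous active: 5
Minimum registers needed: 5

5


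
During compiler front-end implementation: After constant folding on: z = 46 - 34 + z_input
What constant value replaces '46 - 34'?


Identifying constant sub-expression:
  Original: z = 46 - 34 + z_input
  46 and 34 are both compile-time constants
  Evaluating: 46 - 34 = 12
  After folding: z = 12 + z_input

12


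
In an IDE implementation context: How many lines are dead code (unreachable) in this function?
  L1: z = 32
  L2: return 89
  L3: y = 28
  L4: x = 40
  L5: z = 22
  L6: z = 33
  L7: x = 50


Analyzing control flow:
  L1: reachable (before return)
  L2: reachable (return statement)
  L3: DEAD (after return at L2)
  L4: DEAD (after return at L2)
  L5: DEAD (after return at L2)
  L6: DEAD (after return at L2)
  L7: DEAD (after return at L2)
Return at L2, total lines = 7
Dead lines: L3 through L7
Count: 5

5


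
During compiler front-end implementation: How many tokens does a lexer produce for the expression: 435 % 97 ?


Scanning '435 % 97'
Token 1: '435' -> integer_literal
Token 2: '%' -> operator
Token 3: '97' -> integer_literal
Total tokens: 3

3


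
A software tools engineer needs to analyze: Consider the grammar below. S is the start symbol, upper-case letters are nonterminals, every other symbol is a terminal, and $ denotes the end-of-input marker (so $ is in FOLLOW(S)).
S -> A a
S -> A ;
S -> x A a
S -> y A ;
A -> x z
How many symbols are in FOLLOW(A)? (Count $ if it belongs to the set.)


S is the start symbol and does not occur in any rule body, so FOLLOW(S) = {$}.
Examining every occurrence of A in a rule body:
  S -> A a : A is followed by terminal 'a' -> add 'a'
  S -> A ; : A is followed by terminal ';' -> add ';'
  S -> x A a : A is followed by terminal 'a' -> add 'a' (already in the set)
  S -> y A ; : A is followed by terminal ';' -> add ';' (already in the set)
  A -> x z : A does not occur in the body -> contributes nothing
FOLLOW(A) = {;, a}
Count: 2

2


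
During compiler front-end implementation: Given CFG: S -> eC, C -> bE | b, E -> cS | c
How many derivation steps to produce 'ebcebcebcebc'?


Grammar: S -> eC, C -> bE | b, E -> cS | c
Deriving 'ebcebcebcebc':
Step 1: S -> eC => eC
Step 2: C -> bE => ebE
Step 3: E -> cS => ebcS
Step 4: S -> eC => ebceC
Step 5: C -> bE => ebcebE
Step 6: E -> cS => ebcebcS
Step 7: S -> eC => ebcebceC
Step 8: C -> bE => ebcebcebE
Step 9: E -> cS => ebcebcebcS
Step 10: S -> eC => ebcebcebceC
Step 11: C -> bE => ebcebcebcebE
Step 12: E -> c => ebcebcebcebc
Total derivation steps: 12

12


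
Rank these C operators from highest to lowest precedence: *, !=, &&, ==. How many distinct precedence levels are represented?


Looking up precedence for each operator:
  * -> precedence 6
  != -> precedence 3
  && -> precedence 2
  == -> precedence 3
Sorted highest to lowest: *, !=, ==, &&
Distinct precedence values: [6, 3, 2]
Number of distinct levels: 3

3


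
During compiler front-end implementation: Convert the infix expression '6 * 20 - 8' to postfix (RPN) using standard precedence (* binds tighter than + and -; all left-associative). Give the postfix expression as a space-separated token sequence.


Applying the shunting-yard algorithm:
  Operand 6 -> output
  Push '*' onto operator stack -> op-stack: [*]
  Operand 20 -> output
  See '-' (prec 1); top '*' (prec 2) >= it -> pop '*' to output
  Push '-' onto operator stack -> op-stack: [-]
  Operand 8 -> output
  End of input: pop '-' to output
Postfix result: 6 20 * 8 -

6 20 * 8 -


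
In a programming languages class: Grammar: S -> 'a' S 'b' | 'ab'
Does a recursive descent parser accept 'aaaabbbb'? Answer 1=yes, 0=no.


Grammar accepts strings of the form a^n b^n (n >= 1)
Word: 'aaaabbbb'
Counting: 4 a's and 4 b's
Check: 4 == 4? Yes
Derivation (S -> aSb applied 3 time(s), then S -> ab): S => aSb => aaSbb => aaaSbbb => aaaabbbb
Accepted

1


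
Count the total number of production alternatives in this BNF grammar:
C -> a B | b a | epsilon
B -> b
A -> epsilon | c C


Counting alternatives per rule:
  C: 3 alternative(s)
  B: 1 alternative(s)
  A: 2 alternative(s)
Sum: 3 + 1 + 2 = 6

6


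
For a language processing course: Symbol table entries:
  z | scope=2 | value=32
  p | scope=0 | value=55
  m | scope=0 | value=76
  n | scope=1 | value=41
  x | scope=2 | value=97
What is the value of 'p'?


Searching symbol table for 'p':
  z | scope=2 | value=32
  p | scope=0 | value=55 <- MATCH
  m | scope=0 | value=76
  n | scope=1 | value=41
  x | scope=2 | value=97
Found 'p' at scope 0 with value 55

55


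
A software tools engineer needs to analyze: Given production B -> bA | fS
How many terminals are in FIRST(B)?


Production: B -> bA | fS
Examining each alternative for leading terminals:
  B -> bA : first terminal = 'b'
  B -> fS : first terminal = 'f'
FIRST(B) = {b, f}
Count: 2

2


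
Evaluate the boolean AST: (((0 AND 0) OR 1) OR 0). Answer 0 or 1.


Step 1: Evaluate inner node
  0 AND 0 = 0
Step 2: Evaluate next node
  0 OR 1 = 1
Step 3: Evaluate root node
  1 OR 0 = 1

1


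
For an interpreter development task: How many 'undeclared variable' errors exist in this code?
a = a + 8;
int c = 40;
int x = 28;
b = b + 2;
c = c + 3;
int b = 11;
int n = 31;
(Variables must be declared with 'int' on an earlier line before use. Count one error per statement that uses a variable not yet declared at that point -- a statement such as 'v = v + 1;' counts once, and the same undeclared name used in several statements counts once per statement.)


Scanning code line by line:
  Line 1: use 'a' -> ERROR (undeclared)
  Line 2: declare 'c' -> declared = ['c']
  Line 3: declare 'x' -> declared = ['c', 'x']
  Line 4: use 'b' -> ERROR (undeclared)
  Line 5: use 'c' -> OK (declared)
  Line 6: declare 'b' -> declared = ['b', 'c', 'x']
  Line 7: declare 'n' -> declared = ['b', 'c', 'n', 'x']
Total undeclared variable errors: 2

2


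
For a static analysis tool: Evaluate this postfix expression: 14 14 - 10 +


Processing tokens left to right:
Push 14, Push 14
Pop 14 and 14, compute 14 - 14 = 0, push 0
Push 10
Pop 0 and 10, compute 0 + 10 = 10, push 10
Stack result: 10

10


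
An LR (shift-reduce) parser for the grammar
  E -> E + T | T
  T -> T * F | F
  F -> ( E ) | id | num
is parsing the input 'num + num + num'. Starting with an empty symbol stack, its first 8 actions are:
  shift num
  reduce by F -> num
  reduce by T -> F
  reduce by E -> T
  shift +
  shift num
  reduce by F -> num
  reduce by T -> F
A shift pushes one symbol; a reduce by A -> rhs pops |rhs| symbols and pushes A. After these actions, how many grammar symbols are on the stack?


Tracking the symbol stack through each action:
  Action 1: shift 'num' : push -> stack = [num] (size 1)
  Action 2: reduce by F -> num : pop 1, push F -> stack = [F] (size 1)
  Action 3: reduce by T -> F : pop 1, push T -> stack = [T] (size 1)
  Action 4: reduce by E -> T : pop 1, push E -> stack = [E] (size 1)
  Action 5: shift '+' : push -> stack = [E, +] (size 2)
  Action 6: shift 'num' : push -> stack = [E, +, num] (size 3)
  Action 7: reduce by F -> num : pop 1, push F -> stack = [E, +, F] (size 3)
  Action 8: reduce by T -> F : pop 1, push T -> stack = [E, +, T] (size 3)
Final stack size: 3

3


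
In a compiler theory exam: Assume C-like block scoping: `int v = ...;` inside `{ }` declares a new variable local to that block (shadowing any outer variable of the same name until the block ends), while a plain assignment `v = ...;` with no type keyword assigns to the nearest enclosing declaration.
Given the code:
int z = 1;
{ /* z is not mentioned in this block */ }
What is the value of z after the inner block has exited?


Analyzing scoping rules:
Outer scope: declares z = 1
Inner block: z is neither redeclared nor assigned -> unchanged
After the block -> 1
Result: 1

1


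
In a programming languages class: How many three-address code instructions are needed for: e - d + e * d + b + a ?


Expression: e - d + e * d + b + a
Generating three-address code (respecting * over +/- precedence):
  Instruction 1: t1 = e * d
  Instruction 2: t2 = e - d
  Instruction 3: t3 = t2 + t1
  Instruction 4: t4 = t3 + b
  Instruction 5: t5 = t4 + a
Total instructions: 5

5


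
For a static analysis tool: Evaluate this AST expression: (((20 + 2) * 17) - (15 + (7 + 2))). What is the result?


Expression: (((20 + 2) * 17) - (15 + (7 + 2)))
Evaluating step by step:
  20 + 2 = 22
  22 * 17 = 374
  7 + 2 = 9
  15 + 9 = 24
  374 - 24 = 350
Result: 350

350
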